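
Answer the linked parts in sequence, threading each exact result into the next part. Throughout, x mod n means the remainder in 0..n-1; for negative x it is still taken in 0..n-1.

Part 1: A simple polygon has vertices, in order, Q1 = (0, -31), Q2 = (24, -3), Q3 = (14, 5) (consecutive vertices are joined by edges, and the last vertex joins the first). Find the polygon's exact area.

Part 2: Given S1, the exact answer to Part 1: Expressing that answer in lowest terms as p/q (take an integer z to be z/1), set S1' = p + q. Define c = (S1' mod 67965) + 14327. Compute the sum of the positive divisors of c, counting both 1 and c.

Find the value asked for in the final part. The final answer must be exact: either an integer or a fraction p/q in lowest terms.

Part 1: cross terms: (0*-3 - 24*-31)=744, (24*5 - 14*-3)=162, (14*-31 - 0*5)=-434; twice the area = |472| = 472; area = 236; answer 236
Part 2: S1 = 236; threaded value p + q = 237; c = 14564; 14564 = 2^2 * 11 * 331; sigma = (1 + 2 + 4) * (1 + 11) * (1 + 331) = 7 * 12 * 332 = 27888; answer 27888

27888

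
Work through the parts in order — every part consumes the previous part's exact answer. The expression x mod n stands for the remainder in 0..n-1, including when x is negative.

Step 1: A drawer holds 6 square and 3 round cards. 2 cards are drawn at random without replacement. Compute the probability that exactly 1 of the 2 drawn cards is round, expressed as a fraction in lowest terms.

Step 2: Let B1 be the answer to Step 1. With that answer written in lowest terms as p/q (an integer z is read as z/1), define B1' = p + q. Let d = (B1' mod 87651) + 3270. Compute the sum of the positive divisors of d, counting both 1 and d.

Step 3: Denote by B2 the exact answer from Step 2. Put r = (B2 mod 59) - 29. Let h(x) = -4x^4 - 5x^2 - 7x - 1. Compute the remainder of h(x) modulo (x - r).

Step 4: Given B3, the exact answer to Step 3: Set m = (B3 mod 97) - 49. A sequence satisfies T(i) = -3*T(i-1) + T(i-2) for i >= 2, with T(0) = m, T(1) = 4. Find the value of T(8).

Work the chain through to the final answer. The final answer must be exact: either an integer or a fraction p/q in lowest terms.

-43055

Step 1: total draws C(9,2) = 36; favorable C(3,1)*C(6,1) = 18; P = 1/2; answer 1/2
Step 2: B1 = 1/2; threaded value p + q = 3; d = 3273; 3273 = 3 * 1091; sigma = (1 + 3) * (1 + 1091) = 4 * 1092 = 4368; answer 4368
Step 3: B2 = 4368; r = -27; remainder = value at the root: -4*(-27)^4 - 5*(-27)^2 - 7*(-27)^1 - 1 = (-2125764) + (-3645) + (189) + (-1) = -2129221; answer -2129221
Step 4: B3 = -2129221; m = -23; T(2) = -3*(4) + 1*(-23) = -35; iterating: T(2)=-35, T(3)=109, T(4)=-362, T(5)=1195, T(6)=-3947, T(7)=13036, T(8)=-43055; answer -43055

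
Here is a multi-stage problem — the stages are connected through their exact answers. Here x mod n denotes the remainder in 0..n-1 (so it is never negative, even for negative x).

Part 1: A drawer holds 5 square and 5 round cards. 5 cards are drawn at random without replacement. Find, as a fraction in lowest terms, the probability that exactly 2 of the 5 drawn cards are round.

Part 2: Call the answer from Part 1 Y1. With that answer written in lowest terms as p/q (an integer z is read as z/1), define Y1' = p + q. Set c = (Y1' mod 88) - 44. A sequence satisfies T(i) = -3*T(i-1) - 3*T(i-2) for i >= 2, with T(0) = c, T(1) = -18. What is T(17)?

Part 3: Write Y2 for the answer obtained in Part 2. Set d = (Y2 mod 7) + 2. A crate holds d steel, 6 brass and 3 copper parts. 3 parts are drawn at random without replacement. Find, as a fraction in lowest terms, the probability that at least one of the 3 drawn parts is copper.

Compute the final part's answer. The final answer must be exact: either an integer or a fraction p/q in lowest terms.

34/55

Part 1: total draws C(10,5) = 252; favorable C(5,2)*C(5,3) = 100; P = 25/63; answer 25/63
Part 2: Y1 = 25/63; threaded value p + q = 88; c = -44; T(2) = -3*(-18) - 3*(-44) = 186; iterating: T(2)=186, T(3)=-504, T(4)=954, T(5)=-1350, T(6)=1188, T(7)=486, T(8)=-5022, T(9)=13608, T(10)=-25758, T(11)=36450, T(12)=-32076, T(13)=-13122, T(14)=135594, T(15)=-367416, T(16)=695466, T(17)=-984150; answer -984150
Part 3: Y2 = -984150; d = 3; total draws C(12,3) = 220; complement C(9,3) = 84; favorable 220 - 84 = 136; P = 34/55; answer 34/55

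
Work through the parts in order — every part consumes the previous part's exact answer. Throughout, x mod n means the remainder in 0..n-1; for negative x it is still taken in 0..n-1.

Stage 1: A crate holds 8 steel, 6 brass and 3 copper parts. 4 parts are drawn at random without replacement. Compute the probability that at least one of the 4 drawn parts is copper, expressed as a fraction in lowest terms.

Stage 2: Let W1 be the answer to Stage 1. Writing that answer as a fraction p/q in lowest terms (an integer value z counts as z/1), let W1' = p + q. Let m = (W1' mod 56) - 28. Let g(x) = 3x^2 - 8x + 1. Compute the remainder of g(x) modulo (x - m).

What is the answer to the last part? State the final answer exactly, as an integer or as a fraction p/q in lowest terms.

Stage 1: total draws C(17,4) = 2380; complement C(14,4) = 1001; favorable 2380 - 1001 = 1379; P = 197/340; answer 197/340
Stage 2: W1 = 197/340; threaded value p + q = 537; m = 5; remainder = value at the root: 3*(5)^2 - 8*(5)^1 + 1 = (75) + (-40) + (1) = 36; answer 36

36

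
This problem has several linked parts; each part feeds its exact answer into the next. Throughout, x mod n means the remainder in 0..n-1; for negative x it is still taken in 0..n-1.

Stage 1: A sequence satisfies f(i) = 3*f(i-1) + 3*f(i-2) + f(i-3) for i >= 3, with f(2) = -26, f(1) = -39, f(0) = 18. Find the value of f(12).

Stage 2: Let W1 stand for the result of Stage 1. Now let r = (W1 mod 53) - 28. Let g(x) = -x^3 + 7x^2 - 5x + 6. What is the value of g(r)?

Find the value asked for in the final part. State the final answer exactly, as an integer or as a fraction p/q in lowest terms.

52

Stage 1: f(3) = 3*(-26) + 3*(-39) + 1*(18) = -177; iterating: f(3)=-177, f(4)=-648, f(5)=-2501, f(6)=-9624, f(7)=-37023, f(8)=-142442, f(9)=-548019, f(10)=-2108406, f(11)=-8111717, f(12)=-31208388; answer -31208388
Stage 2: W1 = -31208388; r = -2; -1*(-2)^3 + 7*(-2)^2 - 5*(-2)^1 + 6 = (8) + (28) + (10) + (6) = 52; answer 52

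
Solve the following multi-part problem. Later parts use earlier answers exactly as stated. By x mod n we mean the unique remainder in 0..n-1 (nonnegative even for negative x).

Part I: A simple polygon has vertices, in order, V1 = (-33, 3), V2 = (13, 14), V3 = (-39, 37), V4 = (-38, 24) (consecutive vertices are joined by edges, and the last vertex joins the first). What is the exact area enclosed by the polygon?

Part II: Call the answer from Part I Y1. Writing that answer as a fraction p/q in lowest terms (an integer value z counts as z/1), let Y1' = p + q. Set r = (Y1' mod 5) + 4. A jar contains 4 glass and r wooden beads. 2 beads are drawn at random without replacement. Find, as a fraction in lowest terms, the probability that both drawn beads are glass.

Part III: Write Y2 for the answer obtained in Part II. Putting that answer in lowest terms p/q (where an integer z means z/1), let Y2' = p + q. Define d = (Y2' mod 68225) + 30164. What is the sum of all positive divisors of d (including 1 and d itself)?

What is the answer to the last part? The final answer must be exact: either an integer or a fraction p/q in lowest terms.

Part I: cross terms: (-33*14 - 13*3)=-501, (13*37 - -39*14)=1027, (-39*24 - -38*37)=470, (-38*3 - -33*24)=678; twice the area = |1674| = 1674; area = 837; answer 837
Part II: Y1 = 837; threaded value p + q = 838; r = 7; total draws C(11,2) = 55; favorable C(4,2) = 6; P = 6/55; answer 6/55
Part III: Y2 = 6/55; threaded value p + q = 61; d = 30225; 30225 = 3 * 5^2 * 13 * 31; sigma = (1 + 3) * (1 + 5 + 25) * (1 + 13) * (1 + 31) = 4 * 31 * 14 * 32 = 55552; answer 55552

55552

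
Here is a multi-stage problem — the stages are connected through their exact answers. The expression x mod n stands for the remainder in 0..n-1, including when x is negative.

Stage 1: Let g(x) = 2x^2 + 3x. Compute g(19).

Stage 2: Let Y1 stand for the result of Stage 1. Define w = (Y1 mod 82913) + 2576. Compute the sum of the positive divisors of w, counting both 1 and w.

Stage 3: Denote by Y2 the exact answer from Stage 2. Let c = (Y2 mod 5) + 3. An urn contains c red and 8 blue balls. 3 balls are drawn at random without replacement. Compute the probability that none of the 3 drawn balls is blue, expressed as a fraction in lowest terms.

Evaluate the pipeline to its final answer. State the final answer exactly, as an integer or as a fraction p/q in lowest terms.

Stage 1: 2*(19)^2 + 3*(19)^1 = (722) + (57) = 779; answer 779
Stage 2: Y1 = 779; w = 3355; 3355 = 5 * 11 * 61; sigma = (1 + 5) * (1 + 11) * (1 + 61) = 6 * 12 * 62 = 4464; answer 4464
Stage 3: Y2 = 4464; c = 7; total draws C(15,3) = 455; favorable C(7,3) = 35; P = 1/13; answer 1/13

1/13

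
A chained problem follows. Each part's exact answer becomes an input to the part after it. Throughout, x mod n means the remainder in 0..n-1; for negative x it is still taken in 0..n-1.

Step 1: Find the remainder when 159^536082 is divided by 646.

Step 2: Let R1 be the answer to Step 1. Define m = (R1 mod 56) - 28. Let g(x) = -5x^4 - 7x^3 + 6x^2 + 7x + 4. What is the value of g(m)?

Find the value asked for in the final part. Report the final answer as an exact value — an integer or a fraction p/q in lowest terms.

-697315

Step 1: squarings mod 646: 159^1=159, 159^2=87, 159^4=463, 159^8=543, 159^16=273, 159^32=239, 159^64=273, 159^128=239, 159^256=273, 159^512=239, 159^1024=273, 159^2048=239, 159^4096=273, 159^8192=239, 159^16384=273, 159^32768=239, 159^65536=273, 159^131072=239, 159^262144=273, 159^524288=239; 159^536082 = 159^2 * 159^16 * 159^512 * 159^1024 * 159^2048 * 159^8192 * 159^524288 = 495 (mod 646); answer 495
Step 2: R1 = 495; m = 19; -5*(19)^4 - 7*(19)^3 + 6*(19)^2 + 7*(19)^1 + 4 = (-651605) + (-48013) + (2166) + (133) + (4) = -697315; answer -697315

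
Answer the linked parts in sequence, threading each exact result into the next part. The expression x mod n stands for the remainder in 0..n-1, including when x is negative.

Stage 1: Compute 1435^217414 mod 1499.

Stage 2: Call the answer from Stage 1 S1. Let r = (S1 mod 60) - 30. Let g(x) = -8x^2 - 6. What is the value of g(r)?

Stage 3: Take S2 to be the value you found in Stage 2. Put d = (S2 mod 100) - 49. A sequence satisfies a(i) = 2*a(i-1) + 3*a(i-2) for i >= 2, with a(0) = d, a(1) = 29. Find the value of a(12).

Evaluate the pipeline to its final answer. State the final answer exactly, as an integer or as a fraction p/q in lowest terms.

Stage 1: squarings mod 1499: 1435^1=1435, 1435^2=1098, 1435^4=408, 1435^8=75, 1435^16=1128, 1435^32=1232, 1435^64=836, 1435^128=362, 1435^256=631, 1435^512=926, 1435^1024=48, 1435^2048=805, 1435^4096=457, 1435^8192=488, 1435^16384=1302, 1435^32768=1334, 1435^65536=243, 1435^131072=588; 1435^217414 = 1435^2 * 1435^4 * 1435^64 * 1435^256 * 1435^4096 * 1435^16384 * 1435^65536 * 1435^131072 = 511 (mod 1499); answer 511
Stage 2: S1 = 511; r = 1; -8*(1)^2 - 6 = (-8) + (-6) = -14; answer -14
Stage 3: S2 = -14; d = 37; a(2) = 2*(29) + 3*(37) = 169; iterating: a(2)=169, a(3)=425, a(4)=1357, a(5)=3989, a(6)=12049, a(7)=36065, a(8)=108277, a(9)=324749, a(10)=974329, a(11)=2922905, a(12)=8768797; answer 8768797

8768797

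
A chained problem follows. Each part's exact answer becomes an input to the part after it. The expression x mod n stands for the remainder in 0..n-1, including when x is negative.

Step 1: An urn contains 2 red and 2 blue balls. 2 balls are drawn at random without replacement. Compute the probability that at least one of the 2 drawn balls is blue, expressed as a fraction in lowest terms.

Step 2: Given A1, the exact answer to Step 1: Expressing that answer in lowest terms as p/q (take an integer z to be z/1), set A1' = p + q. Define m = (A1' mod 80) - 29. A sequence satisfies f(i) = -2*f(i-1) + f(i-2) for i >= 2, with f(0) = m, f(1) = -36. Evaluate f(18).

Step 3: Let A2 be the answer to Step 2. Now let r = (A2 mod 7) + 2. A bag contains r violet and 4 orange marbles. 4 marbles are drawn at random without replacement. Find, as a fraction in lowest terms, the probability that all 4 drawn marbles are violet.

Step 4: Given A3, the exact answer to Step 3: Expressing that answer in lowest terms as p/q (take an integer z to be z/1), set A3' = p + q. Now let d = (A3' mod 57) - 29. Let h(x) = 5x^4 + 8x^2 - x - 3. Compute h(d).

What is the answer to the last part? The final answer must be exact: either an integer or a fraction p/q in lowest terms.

Step 1: total draws C(4,2) = 6; complement C(2,2) = 1; favorable 6 - 1 = 5; P = 5/6; answer 5/6
Step 2: A1 = 5/6; threaded value p + q = 11; m = -18; f(2) = -2*(-36) + 1*(-18) = 54; iterating: f(2)=54, f(3)=-144, f(4)=342, f(5)=-828, f(6)=1998, f(7)=-4824, f(8)=11646, f(9)=-28116, f(10)=67878, f(11)=-163872, f(12)=395622, f(13)=-955116, f(14)=2305854, f(15)=-5566824, f(16)=13439502, f(17)=-32445828, f(18)=78331158; answer 78331158
Step 3: A2 = 78331158; r = 5; total draws C(9,4) = 126; favorable C(5,4) = 5; P = 5/126; answer 5/126
Step 4: A3 = 5/126; threaded value p + q = 131; d = -12; 5*(-12)^4 + 8*(-12)^2 - 1*(-12)^1 - 3 = (103680) + (1152) + (12) + (-3) = 104841; answer 104841

104841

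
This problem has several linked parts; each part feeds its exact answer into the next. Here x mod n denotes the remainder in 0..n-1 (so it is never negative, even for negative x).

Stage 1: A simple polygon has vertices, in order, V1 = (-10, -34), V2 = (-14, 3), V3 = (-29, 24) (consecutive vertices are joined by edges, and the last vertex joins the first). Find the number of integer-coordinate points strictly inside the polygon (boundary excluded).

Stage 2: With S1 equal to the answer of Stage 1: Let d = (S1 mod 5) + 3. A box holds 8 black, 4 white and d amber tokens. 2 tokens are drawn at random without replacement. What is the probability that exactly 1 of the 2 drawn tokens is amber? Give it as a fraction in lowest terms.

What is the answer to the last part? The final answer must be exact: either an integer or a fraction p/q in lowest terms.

28/57

Stage 1: cross terms: (-10*3 - -14*-34)=-506, (-14*24 - -29*3)=-249, (-29*-34 - -10*24)=1226; twice the area = |471| = 471; area = 471/2; boundary points = 1 + 3 + 1 = 5; strictly interior points = area - boundary/2 + 1 = 234; answer 234
Stage 2: S1 = 234; d = 7; total draws C(19,2) = 171; favorable C(7,1)*C(12,1) = 84; P = 28/57; answer 28/57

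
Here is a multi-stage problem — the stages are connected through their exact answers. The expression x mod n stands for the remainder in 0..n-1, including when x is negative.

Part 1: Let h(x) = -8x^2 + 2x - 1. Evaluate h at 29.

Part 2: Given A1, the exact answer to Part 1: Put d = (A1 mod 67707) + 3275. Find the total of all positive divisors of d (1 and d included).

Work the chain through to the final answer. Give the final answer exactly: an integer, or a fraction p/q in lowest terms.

Part 1: -8*(29)^2 + 2*(29)^1 - 1 = (-6728) + (58) + (-1) = -6671; answer -6671
Part 2: A1 = -6671; d = 64311; 64311 = 3 * 13 * 17 * 97; sigma = (1 + 3) * (1 + 13) * (1 + 17) * (1 + 97) = 4 * 14 * 18 * 98 = 98784; answer 98784

98784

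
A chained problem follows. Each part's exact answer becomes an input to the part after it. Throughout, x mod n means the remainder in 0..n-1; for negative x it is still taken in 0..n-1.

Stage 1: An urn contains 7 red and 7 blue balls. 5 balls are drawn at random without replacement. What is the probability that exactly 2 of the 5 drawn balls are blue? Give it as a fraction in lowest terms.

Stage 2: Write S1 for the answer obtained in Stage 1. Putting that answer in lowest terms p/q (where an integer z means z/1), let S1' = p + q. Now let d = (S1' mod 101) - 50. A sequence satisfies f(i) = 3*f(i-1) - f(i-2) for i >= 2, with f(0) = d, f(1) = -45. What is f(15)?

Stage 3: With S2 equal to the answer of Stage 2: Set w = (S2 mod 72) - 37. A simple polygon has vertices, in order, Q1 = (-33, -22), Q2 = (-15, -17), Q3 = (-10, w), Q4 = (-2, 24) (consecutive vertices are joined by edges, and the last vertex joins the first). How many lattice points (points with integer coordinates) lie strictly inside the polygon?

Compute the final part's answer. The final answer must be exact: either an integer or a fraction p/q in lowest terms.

Stage 1: total draws C(14,5) = 2002; favorable C(7,2)*C(7,3) = 735; P = 105/286; answer 105/286
Stage 2: S1 = 105/286; threaded value p + q = 391; d = 38; f(2) = 3*(-45) - 1*(38) = -173; iterating: f(2)=-173, f(3)=-474, f(4)=-1249, f(5)=-3273, f(6)=-8570, f(7)=-22437, f(8)=-58741, f(9)=-153786, f(10)=-402617, f(11)=-1054065, f(12)=-2759578, f(13)=-7224669, f(14)=-18914429, f(15)=-49518618; answer -49518618
Stage 3: S2 = -49518618; w = -7; cross terms: (-33*-17 - -15*-22)=231, (-15*-7 - -10*-17)=-65, (-10*24 - -2*-7)=-254, (-2*-22 - -33*24)=836; twice the area = |748| = 748; area = 374; boundary points = 1 + 5 + 1 + 1 = 8; strictly interior points = area - boundary/2 + 1 = 371; answer 371

371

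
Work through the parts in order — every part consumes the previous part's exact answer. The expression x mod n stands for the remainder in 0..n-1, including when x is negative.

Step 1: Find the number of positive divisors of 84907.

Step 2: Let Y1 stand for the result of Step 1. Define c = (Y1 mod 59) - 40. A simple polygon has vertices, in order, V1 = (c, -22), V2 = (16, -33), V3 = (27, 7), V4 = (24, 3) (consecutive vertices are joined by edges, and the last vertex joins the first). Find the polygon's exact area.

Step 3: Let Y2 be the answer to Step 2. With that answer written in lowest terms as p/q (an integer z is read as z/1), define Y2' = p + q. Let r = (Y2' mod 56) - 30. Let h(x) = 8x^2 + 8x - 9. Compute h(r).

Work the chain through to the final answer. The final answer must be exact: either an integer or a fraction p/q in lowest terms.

2727

Step 1: 84907 = 197 * 431; number of divisors = (1+1) * (1+1) = 4; answer 4
Step 2: Y1 = 4; c = -36; cross terms: (-36*-33 - 16*-22)=1540, (16*7 - 27*-33)=1003, (27*3 - 24*7)=-87, (24*-22 - -36*3)=-420; twice the area = |2036| = 2036; area = 1018; answer 1018
Step 3: Y2 = 1018; threaded value p + q = 1019; r = -19; 8*(-19)^2 + 8*(-19)^1 - 9 = (2888) + (-152) + (-9) = 2727; answer 2727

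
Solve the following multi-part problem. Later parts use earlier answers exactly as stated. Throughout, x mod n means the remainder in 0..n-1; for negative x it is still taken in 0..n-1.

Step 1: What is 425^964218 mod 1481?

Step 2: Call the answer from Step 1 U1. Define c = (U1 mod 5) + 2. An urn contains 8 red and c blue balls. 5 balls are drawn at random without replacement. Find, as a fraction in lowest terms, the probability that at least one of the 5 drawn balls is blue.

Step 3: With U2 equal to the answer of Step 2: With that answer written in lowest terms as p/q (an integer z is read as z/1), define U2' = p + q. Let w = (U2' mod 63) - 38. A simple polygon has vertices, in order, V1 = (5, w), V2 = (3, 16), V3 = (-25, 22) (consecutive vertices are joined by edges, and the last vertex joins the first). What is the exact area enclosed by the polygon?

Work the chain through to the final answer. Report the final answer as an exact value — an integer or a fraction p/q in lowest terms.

Step 1: squarings mod 1481: 425^1=425, 425^2=1424, 425^4=287, 425^8=914, 425^16=112, 425^32=696, 425^64=129, 425^128=350, 425^256=1058, 425^512=1209, 425^1024=1415, 425^2048=1394, 425^4096=164, 425^8192=238, 425^16384=366, 425^32768=666, 425^65536=737, 425^131072=1123, 425^262144=798, 425^524288=1455; 425^964218 = 425^2 * 425^8 * 425^16 * 425^32 * 425^64 * 425^512 * 425^1024 * 425^4096 * 425^8192 * 425^32768 * 425^131072 * 425^262144 * 425^524288 = 1455 (mod 1481); answer 1455
Step 2: U1 = 1455; c = 2; total draws C(10,5) = 252; complement C(8,5) = 56; favorable 252 - 56 = 196; P = 7/9; answer 7/9
Step 3: U2 = 7/9; threaded value p + q = 16; w = -22; cross terms: (5*16 - 3*-22)=146, (3*22 - -25*16)=466, (-25*-22 - 5*22)=440; twice the area = |1052| = 1052; area = 526; answer 526

526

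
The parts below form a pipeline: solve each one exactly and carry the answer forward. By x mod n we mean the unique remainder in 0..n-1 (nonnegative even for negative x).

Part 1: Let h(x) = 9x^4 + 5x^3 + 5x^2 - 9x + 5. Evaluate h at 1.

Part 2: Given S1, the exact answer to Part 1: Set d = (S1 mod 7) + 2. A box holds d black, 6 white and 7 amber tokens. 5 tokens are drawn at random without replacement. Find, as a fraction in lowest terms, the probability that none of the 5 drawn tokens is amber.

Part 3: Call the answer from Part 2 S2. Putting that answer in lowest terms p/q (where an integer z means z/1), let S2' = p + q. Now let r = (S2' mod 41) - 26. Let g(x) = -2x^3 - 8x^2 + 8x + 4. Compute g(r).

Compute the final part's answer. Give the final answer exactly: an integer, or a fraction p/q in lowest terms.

Part 1: 9*(1)^4 + 5*(1)^3 + 5*(1)^2 - 9*(1)^1 + 5 = (9) + (5) + (5) + (-9) + (5) = 15; answer 15
Part 2: S1 = 15; d = 3; total draws C(16,5) = 4368; favorable C(9,5) = 126; P = 3/104; answer 3/104
Part 3: S2 = 3/104; threaded value p + q = 107; r = -1; -2*(-1)^3 - 8*(-1)^2 + 8*(-1)^1 + 4 = (2) + (-8) + (-8) + (4) = -10; answer -10

-10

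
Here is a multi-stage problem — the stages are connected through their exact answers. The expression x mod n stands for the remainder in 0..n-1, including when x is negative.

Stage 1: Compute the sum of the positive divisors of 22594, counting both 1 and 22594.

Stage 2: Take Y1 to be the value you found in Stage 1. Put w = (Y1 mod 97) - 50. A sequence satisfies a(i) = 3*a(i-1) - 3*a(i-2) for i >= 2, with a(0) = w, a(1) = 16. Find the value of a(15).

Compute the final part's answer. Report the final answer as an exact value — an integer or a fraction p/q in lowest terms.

-28431

Stage 1: 22594 = 2 * 11 * 13 * 79; sigma = (1 + 2) * (1 + 11) * (1 + 13) * (1 + 79) = 3 * 12 * 14 * 80 = 40320; answer 40320
Stage 2: Y1 = 40320; w = 15; a(2) = 3*(16) - 3*(15) = 3; iterating: a(2)=3, a(3)=-39, a(4)=-126, a(5)=-261, a(6)=-405, a(7)=-432, a(8)=-81, a(9)=1053, a(10)=3402, a(11)=7047, a(12)=10935, a(13)=11664, a(14)=2187, a(15)=-28431; answer -28431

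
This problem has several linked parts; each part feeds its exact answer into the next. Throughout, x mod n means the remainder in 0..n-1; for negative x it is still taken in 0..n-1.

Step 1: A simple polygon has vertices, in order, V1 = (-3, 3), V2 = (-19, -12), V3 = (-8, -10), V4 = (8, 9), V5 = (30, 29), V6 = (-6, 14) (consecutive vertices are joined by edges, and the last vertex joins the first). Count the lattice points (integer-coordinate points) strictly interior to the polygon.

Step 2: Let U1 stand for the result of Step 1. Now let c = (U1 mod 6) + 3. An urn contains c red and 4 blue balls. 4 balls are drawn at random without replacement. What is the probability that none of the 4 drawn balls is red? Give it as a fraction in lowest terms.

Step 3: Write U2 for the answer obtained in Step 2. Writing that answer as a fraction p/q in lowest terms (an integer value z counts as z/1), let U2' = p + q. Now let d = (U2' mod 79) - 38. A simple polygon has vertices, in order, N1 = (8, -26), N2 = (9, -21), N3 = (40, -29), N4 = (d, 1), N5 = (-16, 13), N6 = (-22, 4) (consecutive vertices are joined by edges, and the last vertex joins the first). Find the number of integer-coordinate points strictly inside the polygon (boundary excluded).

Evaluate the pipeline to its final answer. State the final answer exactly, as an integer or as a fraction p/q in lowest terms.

669

Step 1: cross terms: (-3*-12 - -19*3)=93, (-19*-10 - -8*-12)=94, (-8*9 - 8*-10)=8, (8*29 - 30*9)=-38, (30*14 - -6*29)=594, (-6*3 - -3*14)=24; twice the area = |775| = 775; area = 775/2; boundary points = 1 + 1 + 1 + 2 + 3 + 1 = 9; strictly interior points = area - boundary/2 + 1 = 384; answer 384
Step 2: U1 = 384; c = 3; total draws C(7,4) = 35; favorable C(4,4) = 1; P = 1/35; answer 1/35
Step 3: U2 = 1/35; threaded value p + q = 36; d = -2; cross terms: (8*-21 - 9*-26)=66, (9*-29 - 40*-21)=579, (40*1 - -2*-29)=-18, (-2*13 - -16*1)=-10, (-16*4 - -22*13)=222, (-22*-26 - 8*4)=540; twice the area = |1379| = 1379; area = 1379/2; boundary points = 1 + 1 + 6 + 2 + 3 + 30 = 43; strictly interior points = area - boundary/2 + 1 = 669; answer 669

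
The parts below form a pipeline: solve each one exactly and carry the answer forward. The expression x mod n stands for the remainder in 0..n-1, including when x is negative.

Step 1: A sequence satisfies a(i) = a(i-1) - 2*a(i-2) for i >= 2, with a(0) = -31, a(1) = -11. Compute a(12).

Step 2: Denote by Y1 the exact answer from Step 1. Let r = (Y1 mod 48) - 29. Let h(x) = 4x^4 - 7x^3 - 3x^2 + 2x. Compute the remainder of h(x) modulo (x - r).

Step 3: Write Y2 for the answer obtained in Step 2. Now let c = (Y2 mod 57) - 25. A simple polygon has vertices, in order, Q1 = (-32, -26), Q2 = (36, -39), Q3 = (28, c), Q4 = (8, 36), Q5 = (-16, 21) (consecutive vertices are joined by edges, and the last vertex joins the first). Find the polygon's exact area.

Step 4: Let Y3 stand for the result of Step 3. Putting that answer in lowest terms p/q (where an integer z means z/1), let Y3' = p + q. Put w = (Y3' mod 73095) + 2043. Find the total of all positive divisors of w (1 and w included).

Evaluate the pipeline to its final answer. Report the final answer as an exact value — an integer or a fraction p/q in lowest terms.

Step 1: a(2) = 1*(-11) - 2*(-31) = 51; iterating: a(2)=51, a(3)=73, a(4)=-29, a(5)=-175, a(6)=-117, a(7)=233, a(8)=467, a(9)=1, a(10)=-933, a(11)=-935, a(12)=931; answer 931
Step 2: Y1 = 931; r = -10; remainder = value at the root: 4*(-10)^4 - 7*(-10)^3 - 3*(-10)^2 + 2*(-10)^1 = (40000) + (7000) + (-300) + (-20) = 46680; answer 46680
Step 3: Y2 = 46680; c = 29; cross terms: (-32*-39 - 36*-26)=2184, (36*29 - 28*-39)=2136, (28*36 - 8*29)=776, (8*21 - -16*36)=744, (-16*-26 - -32*21)=1088; twice the area = |6928| = 6928; area = 3464; answer 3464
Step 4: Y3 = 3464; threaded value p + q = 3465; w = 5508; 5508 = 2^2 * 3^4 * 17; sigma = (1 + 2 + 4) * (1 + 3 + 9 + 27 + 81) * (1 + 17) = 7 * 121 * 18 = 15246; answer 15246

15246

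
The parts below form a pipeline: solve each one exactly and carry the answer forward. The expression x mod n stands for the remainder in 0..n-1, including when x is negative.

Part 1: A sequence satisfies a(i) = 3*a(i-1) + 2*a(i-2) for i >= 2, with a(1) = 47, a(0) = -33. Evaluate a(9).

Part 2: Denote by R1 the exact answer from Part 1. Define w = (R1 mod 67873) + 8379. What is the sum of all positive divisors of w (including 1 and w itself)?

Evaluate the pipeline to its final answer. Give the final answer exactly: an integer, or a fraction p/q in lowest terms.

34944

Part 1: a(2) = 3*(47) + 2*(-33) = 75; iterating: a(2)=75, a(3)=319, a(4)=1107, a(5)=3959, a(6)=14091, a(7)=50191, a(8)=178755, a(9)=636647; answer 636647
Part 2: R1 = 636647; w = 34169; 34169 = 47 * 727; sigma = (1 + 47) * (1 + 727) = 48 * 728 = 34944; answer 34944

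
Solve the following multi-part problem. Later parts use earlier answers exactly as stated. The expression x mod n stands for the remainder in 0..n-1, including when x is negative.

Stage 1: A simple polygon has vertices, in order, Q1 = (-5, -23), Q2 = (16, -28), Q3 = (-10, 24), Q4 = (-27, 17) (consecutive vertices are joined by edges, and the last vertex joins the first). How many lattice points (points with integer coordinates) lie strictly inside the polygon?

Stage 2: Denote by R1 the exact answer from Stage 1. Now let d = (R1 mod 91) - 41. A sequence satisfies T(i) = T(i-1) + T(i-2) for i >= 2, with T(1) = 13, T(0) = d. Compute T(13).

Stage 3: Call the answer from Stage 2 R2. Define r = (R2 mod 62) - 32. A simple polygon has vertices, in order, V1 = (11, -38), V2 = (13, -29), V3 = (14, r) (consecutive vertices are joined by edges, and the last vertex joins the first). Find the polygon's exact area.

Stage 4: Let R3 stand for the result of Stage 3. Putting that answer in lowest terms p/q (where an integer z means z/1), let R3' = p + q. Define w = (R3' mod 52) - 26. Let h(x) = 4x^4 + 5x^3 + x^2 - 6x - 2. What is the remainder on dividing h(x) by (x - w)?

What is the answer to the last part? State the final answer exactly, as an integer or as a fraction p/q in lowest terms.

Stage 1: cross terms: (-5*-28 - 16*-23)=508, (16*24 - -10*-28)=104, (-10*17 - -27*24)=478, (-27*-23 - -5*17)=706; twice the area = |1796| = 1796; area = 898; boundary points = 1 + 26 + 1 + 2 = 30; strictly interior points = area - boundary/2 + 1 = 884; answer 884
Stage 2: R1 = 884; d = 24; T(2) = 1*(13) + 1*(24) = 37; iterating: T(2)=37, T(3)=50, T(4)=87, T(5)=137, T(6)=224, T(7)=361, T(8)=585, T(9)=946, T(10)=1531, T(11)=2477, T(12)=4008, T(13)=6485; answer 6485
Stage 3: R2 = 6485; r = 5; cross terms: (11*-29 - 13*-38)=175, (13*5 - 14*-29)=471, (14*-38 - 11*5)=-587; twice the area = |59| = 59; area = 59/2; answer 59/2
Stage 4: R3 = 59/2; threaded value p + q = 61; w = -17; remainder = value at the root: 4*(-17)^4 + 5*(-17)^3 + 1*(-17)^2 - 6*(-17)^1 - 2 = (334084) + (-24565) + (289) + (102) + (-2) = 309908; answer 309908

309908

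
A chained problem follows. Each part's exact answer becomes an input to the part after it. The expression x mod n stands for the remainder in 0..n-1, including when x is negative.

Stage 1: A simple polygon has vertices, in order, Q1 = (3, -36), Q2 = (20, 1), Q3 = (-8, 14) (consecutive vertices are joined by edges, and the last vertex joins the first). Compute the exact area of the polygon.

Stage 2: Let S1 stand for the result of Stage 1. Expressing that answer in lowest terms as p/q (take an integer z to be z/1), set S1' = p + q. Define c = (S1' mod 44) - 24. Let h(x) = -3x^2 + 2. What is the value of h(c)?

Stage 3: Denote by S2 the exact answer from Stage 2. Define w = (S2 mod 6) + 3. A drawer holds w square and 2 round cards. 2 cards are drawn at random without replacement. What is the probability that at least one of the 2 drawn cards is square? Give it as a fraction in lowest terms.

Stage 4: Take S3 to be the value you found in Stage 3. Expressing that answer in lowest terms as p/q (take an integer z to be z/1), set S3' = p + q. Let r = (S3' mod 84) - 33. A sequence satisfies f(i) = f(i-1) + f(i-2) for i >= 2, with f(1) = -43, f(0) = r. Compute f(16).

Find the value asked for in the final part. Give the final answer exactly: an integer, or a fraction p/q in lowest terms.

-59521

Stage 1: cross terms: (3*1 - 20*-36)=723, (20*14 - -8*1)=288, (-8*-36 - 3*14)=246; twice the area = |1257| = 1257; area = 1257/2; answer 1257/2
Stage 2: S1 = 1257/2; threaded value p + q = 1259; c = 3; -3*(3)^2 + 2 = (-27) + (2) = -25; answer -25
Stage 3: S2 = -25; w = 8; total draws C(10,2) = 45; complement C(2,2) = 1; favorable 45 - 1 = 44; P = 44/45; answer 44/45
Stage 4: S3 = 44/45; threaded value p + q = 89; r = -28; f(2) = 1*(-43) + 1*(-28) = -71; iterating: f(2)=-71, f(3)=-114, f(4)=-185, f(5)=-299, f(6)=-484, f(7)=-783, f(8)=-1267, f(9)=-2050, f(10)=-3317, f(11)=-5367, f(12)=-8684, f(13)=-14051, f(14)=-22735, f(15)=-36786, f(16)=-59521; answer -59521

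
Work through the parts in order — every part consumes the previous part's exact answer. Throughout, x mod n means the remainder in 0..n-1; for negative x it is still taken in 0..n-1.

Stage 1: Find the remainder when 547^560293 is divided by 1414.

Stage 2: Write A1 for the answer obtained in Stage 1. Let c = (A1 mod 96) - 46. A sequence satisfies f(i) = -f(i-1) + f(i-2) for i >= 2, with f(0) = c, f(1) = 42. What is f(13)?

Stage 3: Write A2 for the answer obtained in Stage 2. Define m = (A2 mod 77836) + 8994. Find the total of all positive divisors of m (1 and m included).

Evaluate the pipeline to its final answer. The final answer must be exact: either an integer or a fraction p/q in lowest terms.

55104

Stage 1: squarings mod 1414: 547^1=547, 547^2=855, 547^4=1401, 547^8=169, 547^16=281, 547^32=1191, 547^64=239, 547^128=561, 547^256=813, 547^512=631, 547^1024=827, 547^2048=967, 547^4096=435, 547^8192=1163, 547^16384=785, 547^32768=1135, 547^65536=71, 547^131072=799, 547^262144=687, 547^524288=1107; 547^560293 = 547^1 * 547^4 * 547^32 * 547^128 * 547^1024 * 547^2048 * 547^32768 * 547^524288 = 1275 (mod 1414); answer 1275
Stage 2: A1 = 1275; c = -19; f(2) = -1*(42) + 1*(-19) = -61; iterating: f(2)=-61, f(3)=103, f(4)=-164, f(5)=267, f(6)=-431, f(7)=698, f(8)=-1129, f(9)=1827, f(10)=-2956, f(11)=4783, f(12)=-7739, f(13)=12522; answer 12522
Stage 3: A2 = 12522; m = 21516; 21516 = 2^2 * 3 * 11 * 163; sigma = (1 + 2 + 4) * (1 + 3) * (1 + 11) * (1 + 163) = 7 * 4 * 12 * 164 = 55104; answer 55104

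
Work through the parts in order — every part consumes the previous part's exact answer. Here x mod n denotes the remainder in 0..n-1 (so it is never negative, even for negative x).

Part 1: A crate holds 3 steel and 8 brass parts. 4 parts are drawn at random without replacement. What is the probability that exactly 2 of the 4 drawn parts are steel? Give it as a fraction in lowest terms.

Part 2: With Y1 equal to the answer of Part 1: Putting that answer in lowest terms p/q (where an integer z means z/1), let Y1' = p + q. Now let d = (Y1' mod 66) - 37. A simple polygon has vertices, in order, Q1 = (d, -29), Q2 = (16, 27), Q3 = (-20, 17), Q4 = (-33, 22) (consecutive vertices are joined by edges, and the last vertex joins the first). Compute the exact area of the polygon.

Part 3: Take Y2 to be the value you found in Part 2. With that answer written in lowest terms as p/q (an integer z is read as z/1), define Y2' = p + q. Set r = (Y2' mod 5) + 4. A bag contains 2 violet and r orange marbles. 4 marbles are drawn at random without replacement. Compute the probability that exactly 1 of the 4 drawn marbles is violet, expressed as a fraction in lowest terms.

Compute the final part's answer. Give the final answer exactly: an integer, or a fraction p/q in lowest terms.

Part 1: total draws C(11,4) = 330; favorable C(3,2)*C(8,2) = 84; P = 14/55; answer 14/55
Part 2: Y1 = 14/55; threaded value p + q = 69; d = -34; cross terms: (-34*27 - 16*-29)=-454, (16*17 - -20*27)=812, (-20*22 - -33*17)=121, (-33*-29 - -34*22)=1705; twice the area = |2184| = 2184; area = 1092; answer 1092
Part 3: Y2 = 1092; threaded value p + q = 1093; r = 7; total draws C(9,4) = 126; favorable C(2,1)*C(7,3) = 70; P = 5/9; answer 5/9

5/9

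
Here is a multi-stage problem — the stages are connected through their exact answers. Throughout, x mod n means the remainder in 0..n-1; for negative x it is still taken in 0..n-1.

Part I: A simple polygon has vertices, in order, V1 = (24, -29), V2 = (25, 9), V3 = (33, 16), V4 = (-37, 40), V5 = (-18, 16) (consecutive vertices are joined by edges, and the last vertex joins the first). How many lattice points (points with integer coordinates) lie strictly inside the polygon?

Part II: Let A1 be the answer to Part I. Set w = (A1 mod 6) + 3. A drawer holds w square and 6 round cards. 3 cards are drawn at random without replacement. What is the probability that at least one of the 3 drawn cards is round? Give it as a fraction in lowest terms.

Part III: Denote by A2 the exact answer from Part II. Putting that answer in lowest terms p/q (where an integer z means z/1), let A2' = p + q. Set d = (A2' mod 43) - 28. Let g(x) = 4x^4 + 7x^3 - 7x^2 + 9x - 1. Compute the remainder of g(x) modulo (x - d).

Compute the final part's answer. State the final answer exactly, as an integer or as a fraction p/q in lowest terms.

Part I: cross terms: (24*9 - 25*-29)=941, (25*16 - 33*9)=103, (33*40 - -37*16)=1912, (-37*16 - -18*40)=128, (-18*-29 - 24*16)=138; twice the area = |3222| = 3222; area = 1611; boundary points = 1 + 1 + 2 + 1 + 3 = 8; strictly interior points = area - boundary/2 + 1 = 1608; answer 1608
Part II: A1 = 1608; w = 3; total draws C(9,3) = 84; complement C(3,3) = 1; favorable 84 - 1 = 83; P = 83/84; answer 83/84
Part III: A2 = 83/84; threaded value p + q = 167; d = 10; remainder = value at the root: 4*(10)^4 + 7*(10)^3 - 7*(10)^2 + 9*(10)^1 - 1 = (40000) + (7000) + (-700) + (90) + (-1) = 46389; answer 46389

46389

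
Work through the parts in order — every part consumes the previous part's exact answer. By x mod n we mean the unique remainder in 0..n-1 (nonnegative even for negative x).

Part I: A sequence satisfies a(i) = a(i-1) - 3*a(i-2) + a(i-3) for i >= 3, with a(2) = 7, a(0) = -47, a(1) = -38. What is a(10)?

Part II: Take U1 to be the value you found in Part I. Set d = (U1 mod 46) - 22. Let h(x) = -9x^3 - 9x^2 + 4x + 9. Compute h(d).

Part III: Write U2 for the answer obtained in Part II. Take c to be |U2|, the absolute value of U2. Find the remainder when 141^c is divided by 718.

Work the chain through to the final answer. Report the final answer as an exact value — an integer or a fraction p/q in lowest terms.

Part I: a(3) = 1*(7) - 3*(-38) + 1*(-47) = 74; iterating: a(3)=74, a(4)=15, a(5)=-200, a(6)=-171, a(7)=444, a(8)=757, a(9)=-746, a(10)=-2573; answer -2573
Part II: U1 = -2573; d = -19; -9*(-19)^3 - 9*(-19)^2 + 4*(-19)^1 + 9 = (61731) + (-3249) + (-76) + (9) = 58415; answer 58415
Part III: U2 = 58415; c = 58415; squarings mod 718: 141^1=141, 141^2=495, 141^4=187, 141^8=505, 141^16=135, 141^32=275, 141^64=235, 141^128=657, 141^256=131, 141^512=647, 141^1024=15, 141^2048=225, 141^4096=365, 141^8192=395, 141^16384=219, 141^32768=573; 141^58415 = 141^1 * 141^2 * 141^4 * 141^8 * 141^32 * 141^1024 * 141^8192 * 141^16384 * 141^32768 = 469 (mod 718); answer 469

469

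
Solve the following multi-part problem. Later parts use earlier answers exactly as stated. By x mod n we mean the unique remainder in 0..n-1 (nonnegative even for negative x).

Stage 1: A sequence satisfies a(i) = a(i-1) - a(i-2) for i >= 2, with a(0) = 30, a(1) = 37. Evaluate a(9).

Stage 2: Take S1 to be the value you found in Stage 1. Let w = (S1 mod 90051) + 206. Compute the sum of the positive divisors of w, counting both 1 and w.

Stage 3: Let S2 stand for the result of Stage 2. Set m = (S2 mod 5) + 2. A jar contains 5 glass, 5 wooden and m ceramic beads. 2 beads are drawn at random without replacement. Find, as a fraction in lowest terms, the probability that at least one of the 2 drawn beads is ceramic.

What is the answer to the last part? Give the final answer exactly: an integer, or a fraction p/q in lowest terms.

4/7

Stage 1: a(2) = 1*(37) - 1*(30) = 7; iterating: a(2)=7, a(3)=-30, a(4)=-37, a(5)=-7, a(6)=30, a(7)=37, a(8)=7, a(9)=-30; answer -30
Stage 2: S1 = -30; w = 90227; 90227 is prime, so its only divisors are 1 and 90227; sigma = 1 + 90227 = 90228; answer 90228
Stage 3: S2 = 90228; m = 5; total draws C(15,2) = 105; complement C(10,2) = 45; favorable 105 - 45 = 60; P = 4/7; answer 4/7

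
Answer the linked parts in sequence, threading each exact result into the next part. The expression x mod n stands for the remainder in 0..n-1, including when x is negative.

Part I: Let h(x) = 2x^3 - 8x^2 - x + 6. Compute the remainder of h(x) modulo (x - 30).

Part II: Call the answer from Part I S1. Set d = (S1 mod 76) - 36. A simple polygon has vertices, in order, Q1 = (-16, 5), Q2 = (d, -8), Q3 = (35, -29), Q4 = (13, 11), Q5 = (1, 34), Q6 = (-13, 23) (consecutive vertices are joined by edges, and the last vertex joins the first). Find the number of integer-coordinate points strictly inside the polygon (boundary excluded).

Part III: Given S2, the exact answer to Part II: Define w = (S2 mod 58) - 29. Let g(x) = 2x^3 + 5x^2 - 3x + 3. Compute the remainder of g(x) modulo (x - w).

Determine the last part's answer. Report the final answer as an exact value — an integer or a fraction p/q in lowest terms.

-2021

Part I: remainder = value at the root: 2*(30)^3 - 8*(30)^2 - 1*(30)^1 + 6 = (54000) + (-7200) + (-30) + (6) = 46776; answer 46776
Part II: S1 = 46776; d = 0; cross terms: (-16*-8 - 0*5)=128, (0*-29 - 35*-8)=280, (35*11 - 13*-29)=762, (13*34 - 1*11)=431, (1*23 - -13*34)=465, (-13*5 - -16*23)=303; twice the area = |2369| = 2369; area = 2369/2; boundary points = 1 + 7 + 2 + 1 + 1 + 3 = 15; strictly interior points = area - boundary/2 + 1 = 1178; answer 1178
Part III: S2 = 1178; w = -11; remainder = value at the root: 2*(-11)^3 + 5*(-11)^2 - 3*(-11)^1 + 3 = (-2662) + (605) + (33) + (3) = -2021; answer -2021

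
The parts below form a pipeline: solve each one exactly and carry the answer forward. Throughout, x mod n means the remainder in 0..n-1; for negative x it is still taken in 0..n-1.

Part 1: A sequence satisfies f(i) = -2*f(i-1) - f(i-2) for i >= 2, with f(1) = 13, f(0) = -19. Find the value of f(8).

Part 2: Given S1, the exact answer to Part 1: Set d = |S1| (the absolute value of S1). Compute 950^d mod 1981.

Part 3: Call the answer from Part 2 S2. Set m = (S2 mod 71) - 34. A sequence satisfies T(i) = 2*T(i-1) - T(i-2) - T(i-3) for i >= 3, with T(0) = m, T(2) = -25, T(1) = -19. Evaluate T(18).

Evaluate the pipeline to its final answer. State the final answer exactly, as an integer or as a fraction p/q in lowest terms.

Part 1: f(2) = -2*(13) - 1*(-19) = -7; iterating: f(2)=-7, f(3)=1, f(4)=5, f(5)=-11, f(6)=17, f(7)=-23, f(8)=29; answer 29
Part 2: S1 = 29; d = 29; squarings mod 1981: 950^1=950, 950^2=1145, 950^4=1584, 950^8=1110, 950^16=1899; 950^29 = 950^1 * 950^4 * 950^8 * 950^16 = 661 (mod 1981); answer 661
Part 3: S2 = 661; m = -12; T(3) = 2*(-25) - 1*(-19) - 1*(-12) = -19; iterating: T(3)=-19, T(4)=6, T(5)=56, T(6)=125, T(7)=188, T(8)=195, T(9)=77, T(10)=-229, T(11)=-730, T(12)=-1308, T(13)=-1657, T(14)=-1276, T(15)=413, T(16)=3759, T(17)=8381, T(18)=12590; answer 12590

12590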